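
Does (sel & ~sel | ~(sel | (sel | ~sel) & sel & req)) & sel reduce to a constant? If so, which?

yes, False

(sel & ~sel | ~(sel | (sel | ~sel) & sel & req)) & sel
= (sel & ~sel | ~(sel | sel & req)) & sel   [complement / identity]
= ~(sel | sel & req) & sel   [complement / identity]
= ~sel & sel   [absorption]
= 0   [complement]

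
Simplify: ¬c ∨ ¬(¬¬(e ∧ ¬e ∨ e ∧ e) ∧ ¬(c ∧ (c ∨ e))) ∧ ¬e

¬c ∨ ¬(¬¬(e ∧ ¬e ∨ e ∧ e) ∧ ¬(c ∧ (c ∨ e))) ∧ ¬e
= ¬c ∨ ¬(¬¬e ∧ ¬(c ∧ (c ∨ e))) ∧ ¬e   — distribution
= ¬c ∨ ¬(¬¬e ∧ ¬c) ∧ ¬e   — absorption
= ¬c ∨ (¬e ∨ c) ∧ ¬e   — De Morgan
= ¬c ∨ ¬e   — absorption

¬c ∨ ¬e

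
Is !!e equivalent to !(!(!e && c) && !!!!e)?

E1: !!e
    = e   [double negation]
E2: !(!(!e && c) && !!!!e)
    = !(!(!e && c) && !!e)   [double negation]
    = !e && c || !e   [De Morgan]
    = !e   [absorption]
These differ: at c=0, e=0, E1 = 0 but E2 = 1.

No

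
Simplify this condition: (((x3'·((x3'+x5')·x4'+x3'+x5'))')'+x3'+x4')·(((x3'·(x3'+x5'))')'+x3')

(((x3'·((x3'+x5')·x4'+x3'+x5'))')'+x3'+x4')·(((x3'·(x3'+x5'))')'+x3')
= (((x3'·(x3'+x5'))')'+x3'+x4')·(((x3'·(x3'+x5'))')'+x3')   — absorption
= ((x3'·(x3'+x5'))')'+x3'   — absorption
= ((x3')')'+x3'   — absorption
= x3'+x3'   — double negation
= x3'   — idempotence

x3'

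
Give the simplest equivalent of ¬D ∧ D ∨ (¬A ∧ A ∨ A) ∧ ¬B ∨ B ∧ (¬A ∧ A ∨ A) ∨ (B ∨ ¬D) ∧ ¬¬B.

¬D ∧ D ∨ (¬A ∧ A ∨ A) ∧ ¬B ∨ B ∧ (¬A ∧ A ∨ A) ∨ (B ∨ ¬D) ∧ ¬¬B
= (¬A ∧ A ∨ A) ∧ ¬B ∨ B ∧ (¬A ∧ A ∨ A) ∨ (B ∨ ¬D) ∧ ¬¬B   — complement / identity
= ¬A ∧ A ∨ A ∨ (B ∨ ¬D) ∧ ¬¬B   — distribution
= ¬A ∧ A ∨ A ∨ (B ∨ ¬D) ∧ B   — double negation
= A ∨ (B ∨ ¬D) ∧ B   — complement / identity
= A ∨ B   — absorption

A ∨ B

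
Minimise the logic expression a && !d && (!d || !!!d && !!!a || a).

a && !d && (!d || !!!d && !!!a || a)
= a && !d && (!d || !d && !!!a || a)   — double negation
= a && !d && (!d || !d && !a || a)   — double negation
= a && !d && (!d || a)   — absorption
= a && !d   — absorption

a && !d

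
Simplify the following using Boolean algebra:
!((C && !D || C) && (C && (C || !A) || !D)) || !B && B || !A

!((C && !D || C) && (C && (C || !A) || !D)) || !B && B || !A
= !(C && (C && (C || !A) || !D)) || !B && B || !A   (absorption)
= !(C && (C || !D)) || !B && B || !A   (absorption)
= !(C && (C || !D)) || !A   (complement / identity)
= !C || !A   (absorption)

!C || !A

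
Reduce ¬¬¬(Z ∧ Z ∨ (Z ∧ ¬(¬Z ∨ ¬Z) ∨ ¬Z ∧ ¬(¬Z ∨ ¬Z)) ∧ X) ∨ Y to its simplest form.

¬¬¬(Z ∧ Z ∨ (Z ∧ ¬(¬Z ∨ ¬Z) ∨ ¬Z ∧ ¬(¬Z ∨ ¬Z)) ∧ X) ∨ Y
= ¬¬¬(Z ∧ Z ∨ (Z ∨ ¬Z) ∧ ¬(¬Z ∨ ¬Z) ∧ X) ∨ Y   (distribution)
= ¬¬¬(Z ∧ Z ∨ (Z ∨ ¬Z) ∧ Z ∧ Z ∧ X) ∨ Y   (De Morgan)
= ¬¬¬(Z ∧ Z ∨ Z ∧ Z ∧ X) ∨ Y   (complement / identity)
= ¬¬¬(Z ∧ Z) ∨ Y   (absorption)
= ¬¬¬Z ∨ Y   (idempotence)
= ¬Z ∨ Y   (double negation)

¬Z ∨ Y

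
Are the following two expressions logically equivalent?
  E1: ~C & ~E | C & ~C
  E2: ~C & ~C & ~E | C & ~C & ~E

E1: ~C & ~E | C & ~C
    = ~C & ~E   — complement / identity
E2: ~C & ~C & ~E | C & ~C & ~E
    = ~C & ~E   — distribution
Both reduce to ~C & ~E, so they are equivalent.

Yes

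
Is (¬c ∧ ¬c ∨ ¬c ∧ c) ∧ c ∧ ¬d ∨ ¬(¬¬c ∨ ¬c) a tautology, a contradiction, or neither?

(¬c ∧ ¬c ∨ ¬c ∧ c) ∧ c ∧ ¬d ∨ ¬(¬¬c ∨ ¬c)
= ¬c ∧ c ∧ ¬d ∨ ¬(¬¬c ∨ ¬c)   — distribution
= ¬c ∧ c ∧ ¬d ∨ ¬c ∧ c   — De Morgan
= ¬c ∧ c   — absorption
= False   — complement

contradiction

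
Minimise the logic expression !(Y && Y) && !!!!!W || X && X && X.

!Y && !W || X

!(Y && Y) && !!!!!W || X && X && X
= !(Y && Y) && !!!W || X && X && X   (double negation)
= !Y && !!!W || X && X && X   (idempotence)
= !Y && !W || X && X && X   (double negation)
= !Y && !W || X && X   (idempotence)
= !Y && !W || X   (idempotence)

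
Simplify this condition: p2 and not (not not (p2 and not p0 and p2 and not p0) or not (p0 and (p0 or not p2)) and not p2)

p2 and not (not not (p2 and not p0 and p2 and not p0) or not (p0 and (p0 or not p2)) and not p2)
= p2 and not (p2 and not p0 and p2 and not p0 or not (p0 and (p0 or not p2)) and not p2)   [double negation]
= p2 and not (p2 and not p0 and p2 and not p0 or not p0 and not p2)   [absorption]
= p2 and not (p2 and not p0 or not p0 and not p2)   [idempotence]
= p2 and not ((p2 or not p2) and not p0)   [distribution]
= p2 and not not p0   [complement / identity]
= p2 and p0   [double negation]

p2 and p0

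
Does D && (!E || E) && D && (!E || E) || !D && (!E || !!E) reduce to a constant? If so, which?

D && (!E || E) && D && (!E || E) || !D && (!E || !!E)
= D && (!E || E) || !D && (!E || !!E)
= D && (!E || E) || !D && (!E || E)
= !E || E
= true

yes, True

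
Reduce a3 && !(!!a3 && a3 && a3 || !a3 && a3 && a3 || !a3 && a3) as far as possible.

false

a3 && !(!!a3 && a3 && a3 || !a3 && a3 && a3 || !a3 && a3)
= a3 && !(a3 && a3 && a3 || !a3 && a3 && a3 || !a3 && a3)   (double negation)
= a3 && !(a3 && a3 || !a3 && a3)   (distribution)
= a3 && !a3   (distribution)
= false   (complement)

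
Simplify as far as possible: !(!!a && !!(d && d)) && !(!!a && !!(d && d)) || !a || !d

!(!!a && !!(d && d)) && !(!!a && !!(d && d)) || !a || !d
= !(!!a && !!(d && d)) || !a || !d   — idempotence
= !a || !(d && d) || !a || !d   — De Morgan
= !a || !d || !a || !d   — idempotence
= !a || !d   — idempotence

!a || !d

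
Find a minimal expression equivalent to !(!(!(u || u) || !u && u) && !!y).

!u || !y

!(!(!(u || u) || !u && u) && !!y)
= !(!(!u || !u && u) && !!y)
= !(!!u && !!y)
= !u || !y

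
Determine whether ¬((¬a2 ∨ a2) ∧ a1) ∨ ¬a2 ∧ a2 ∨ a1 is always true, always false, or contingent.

¬((¬a2 ∨ a2) ∧ a1) ∨ ¬a2 ∧ a2 ∨ a1
= ¬a1 ∨ ¬a2 ∧ a2 ∨ a1   [complement / identity]
= ¬a1 ∨ a1   [complement / identity]
= True   [complement]

always true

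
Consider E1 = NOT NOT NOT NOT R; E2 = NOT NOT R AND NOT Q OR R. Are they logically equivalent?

Yes

E1: NOT NOT NOT NOT R
    = NOT NOT R   [double negation]
    = R   [double negation]
E2: NOT NOT R AND NOT Q OR R
    = R AND NOT Q OR R   [double negation]
    = R   [absorption]
Both reduce to R, so they are equivalent.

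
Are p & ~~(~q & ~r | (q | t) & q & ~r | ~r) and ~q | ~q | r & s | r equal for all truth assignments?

No

E1: p & ~~(~q & ~r | (q | t) & q & ~r | ~r)
    = p & ~~(~q & ~r | q & ~r | ~r)   (absorption)
    = p & ~~(~r | ~r)   (distribution)
    = p & ~(r & r)   (De Morgan)
    = p & ~r   (idempotence)
E2: ~q | ~q | r & s | r
    = ~q | ~q | r   (absorption)
    = ~q | r   (idempotence)
These differ: at p=0, q=0, r=1, s=0, t=0, E1 = 0 but E2 = 1.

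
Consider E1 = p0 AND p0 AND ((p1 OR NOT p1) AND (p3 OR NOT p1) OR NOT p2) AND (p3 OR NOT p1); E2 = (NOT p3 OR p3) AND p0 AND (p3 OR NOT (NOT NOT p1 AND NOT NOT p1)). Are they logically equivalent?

Yes

E1: p0 AND p0 AND ((p1 OR NOT p1) AND (p3 OR NOT p1) OR NOT p2) AND (p3 OR NOT p1)
    = p0 AND p0 AND (p3 OR NOT p1 OR NOT p2) AND (p3 OR NOT p1)   — complement / identity
    = p0 AND p0 AND (p3 OR NOT p1)   — absorption
    = p0 AND (p3 OR NOT p1)   — idempotence
E2: (NOT p3 OR p3) AND p0 AND (p3 OR NOT (NOT NOT p1 AND NOT NOT p1))
    = p0 AND (p3 OR NOT (NOT NOT p1 AND NOT NOT p1))   — complement / identity
    = p0 AND (p3 OR NOT NOT NOT p1)   — idempotence
    = p0 AND (p3 OR NOT p1)   — double negation
Both reduce to p0 AND (p3 OR NOT p1), so they are equivalent.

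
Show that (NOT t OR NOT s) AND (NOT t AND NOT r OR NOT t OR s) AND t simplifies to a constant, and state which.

FALSE

(NOT t OR NOT s) AND (NOT t AND NOT r OR NOT t OR s) AND t
= (NOT t OR NOT s) AND (NOT t OR s) AND t   (absorption)
= (NOT s AND s OR NOT t) AND t   (distribution)
= NOT t AND t   (complement / identity)
= FALSE   (complement)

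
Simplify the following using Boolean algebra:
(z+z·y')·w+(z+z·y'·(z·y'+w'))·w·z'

(z+z·y')·w+(z+z·y'·(z·y'+w'))·w·z'
= (z+z·y')·w+(z+z·y')·w·z'   (absorption)
= (z+z·y')·w   (absorption)
= z·w   (absorption)

z·w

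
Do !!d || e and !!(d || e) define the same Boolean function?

E1: !!d || e
    = d || e   [double negation]
E2: !!(d || e)
    = d || e   [double negation]
Both reduce to d || e, so they are equivalent.

Yes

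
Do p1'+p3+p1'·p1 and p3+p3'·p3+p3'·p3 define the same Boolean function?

E1: p1'+p3+p1'·p1
    = p1'+p3   [complement / identity]
E2: p3+p3'·p3+p3'·p3
    = p3+p3'·p3   [idempotence]
    = p3   [complement / identity]
These differ: at p1=0, p3=0, E1 = 1 but E2 = 0.

No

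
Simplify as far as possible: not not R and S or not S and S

not not R and S or not S and S
= R and S or not S and S   — double negation
= R and S   — complement / identity

R and S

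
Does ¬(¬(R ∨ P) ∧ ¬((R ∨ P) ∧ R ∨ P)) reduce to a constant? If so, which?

no

¬(¬(R ∨ P) ∧ ¬((R ∨ P) ∧ R ∨ P))
= ¬(¬(R ∨ P) ∧ ¬(R ∨ P))   [absorption]
= R ∨ P ∨ R ∨ P   [De Morgan]
= R ∨ P   [idempotence]
This depends on P, R, so it is not a constant.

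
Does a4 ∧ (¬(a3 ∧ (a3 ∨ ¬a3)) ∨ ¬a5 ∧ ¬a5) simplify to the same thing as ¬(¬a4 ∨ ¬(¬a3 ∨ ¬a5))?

E1: a4 ∧ (¬(a3 ∧ (a3 ∨ ¬a3)) ∨ ¬a5 ∧ ¬a5)
    = a4 ∧ (¬(a3 ∧ (a3 ∨ ¬a3)) ∨ ¬a5)
    = a4 ∧ (¬a3 ∨ ¬a5)
E2: ¬(¬a4 ∨ ¬(¬a3 ∨ ¬a5))
    = a4 ∧ (¬a3 ∨ ¬a5)
Both reduce to a4 ∧ (¬a3 ∨ ¬a5), so they are equivalent.

Yes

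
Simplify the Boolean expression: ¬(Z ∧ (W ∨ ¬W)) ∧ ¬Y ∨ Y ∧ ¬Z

¬Z

¬(Z ∧ (W ∨ ¬W)) ∧ ¬Y ∨ Y ∧ ¬Z
= ¬Z ∧ ¬Y ∨ Y ∧ ¬Z   (complement / identity)
= ¬Z   (distribution)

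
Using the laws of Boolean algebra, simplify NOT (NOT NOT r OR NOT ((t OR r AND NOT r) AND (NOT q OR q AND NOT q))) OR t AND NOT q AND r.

t AND NOT q

NOT (NOT NOT r OR NOT ((t OR r AND NOT r) AND (NOT q OR q AND NOT q))) OR t AND NOT q AND r
= NOT (NOT NOT r OR NOT (t AND (NOT q OR q AND NOT q))) OR t AND NOT q AND r   (complement / identity)
= NOT (NOT NOT r OR NOT (t AND NOT q)) OR t AND NOT q AND r   (complement / identity)
= NOT r AND t AND NOT q OR t AND NOT q AND r   (De Morgan)
= t AND NOT q   (distribution)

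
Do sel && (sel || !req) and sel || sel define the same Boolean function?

E1: sel && (sel || !req)
    = sel   [absorption]
E2: sel || sel
    = sel   [idempotence]
Both reduce to sel, so they are equivalent.

Yes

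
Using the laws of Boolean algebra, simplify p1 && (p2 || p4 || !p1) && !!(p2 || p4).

p1 && (p2 || p4)

p1 && (p2 || p4 || !p1) && !!(p2 || p4)
= p1 && (p2 || p4 || !p1) && (p2 || p4)
= p1 && (p2 || p4)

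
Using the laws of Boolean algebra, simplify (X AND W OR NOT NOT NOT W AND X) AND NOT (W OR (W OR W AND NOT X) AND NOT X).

(X AND W OR NOT NOT NOT W AND X) AND NOT (W OR (W OR W AND NOT X) AND NOT X)
= (X AND W OR NOT W AND X) AND NOT (W OR (W OR W AND NOT X) AND NOT X)   [double negation]
= (X AND W OR NOT W AND X) AND NOT (W OR W AND NOT X)   [absorption]
= X AND NOT (W OR W AND NOT X)   [distribution]
= X AND NOT W   [absorption]

X AND NOT W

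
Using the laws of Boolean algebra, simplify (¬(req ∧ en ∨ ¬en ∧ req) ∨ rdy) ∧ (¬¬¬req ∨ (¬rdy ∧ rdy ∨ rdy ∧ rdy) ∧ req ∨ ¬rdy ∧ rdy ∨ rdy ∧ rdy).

¬req ∨ rdy

(¬(req ∧ en ∨ ¬en ∧ req) ∨ rdy) ∧ (¬¬¬req ∨ (¬rdy ∧ rdy ∨ rdy ∧ rdy) ∧ req ∨ ¬rdy ∧ rdy ∨ rdy ∧ rdy)
= (¬(req ∧ en ∨ ¬en ∧ req) ∨ rdy) ∧ (¬¬¬req ∨ ¬rdy ∧ rdy ∨ rdy ∧ rdy)   [absorption]
= (¬(req ∧ en ∨ ¬en ∧ req) ∨ rdy) ∧ (¬req ∨ ¬rdy ∧ rdy ∨ rdy ∧ rdy)   [double negation]
= (¬req ∨ rdy) ∧ (¬req ∨ ¬rdy ∧ rdy ∨ rdy ∧ rdy)   [distribution]
= (¬req ∨ rdy) ∧ (¬req ∨ rdy)   [distribution]
= ¬req ∨ rdy   [idempotence]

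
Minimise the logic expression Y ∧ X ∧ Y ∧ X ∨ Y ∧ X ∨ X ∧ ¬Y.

X

Y ∧ X ∧ Y ∧ X ∨ Y ∧ X ∨ X ∧ ¬Y
= Y ∧ X ∨ Y ∧ X ∨ X ∧ ¬Y   — idempotence
= Y ∧ X ∨ X ∧ ¬Y   — idempotence
= X   — distribution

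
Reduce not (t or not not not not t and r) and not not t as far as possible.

not (t or not not not not t and r) and not not t
= not (t or not not t and r) and not not t   [double negation]
= not (t or t and r) and not not t   [double negation]
= not t and not not t   [absorption]
= not t and t   [double negation]
= False   [complement]

False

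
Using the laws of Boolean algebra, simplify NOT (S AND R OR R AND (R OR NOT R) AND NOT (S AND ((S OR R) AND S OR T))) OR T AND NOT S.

NOT R OR T AND NOT S

NOT (S AND R OR R AND (R OR NOT R) AND NOT (S AND ((S OR R) AND S OR T))) OR T AND NOT S
= NOT (S AND R OR R AND (R OR NOT R) AND NOT (S AND (S OR T))) OR T AND NOT S   [absorption]
= NOT (S AND R OR R AND (R OR NOT R) AND NOT S) OR T AND NOT S   [absorption]
= NOT (S AND R OR R AND NOT S) OR T AND NOT S   [complement / identity]
= NOT R OR T AND NOT S   [distribution]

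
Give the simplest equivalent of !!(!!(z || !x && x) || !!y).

z || y

!!(!!(z || !x && x) || !!y)
= !!(!!z || !!y)
= !(!z && !y)
= z || y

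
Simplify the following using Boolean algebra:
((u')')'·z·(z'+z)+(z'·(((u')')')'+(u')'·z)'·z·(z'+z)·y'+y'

((u')')'·z·(z'+z)+(z'·(((u')')')'+(u')'·z)'·z·(z'+z)·y'+y'
= ((u')')'·z·(z'+z)+(z'·(u')'+(u')'·z)'·z·(z'+z)·y'+y'   — double negation
= ((u')')'·z·(z'+z)+((u')')'·z·(z'+z)·y'+y'   — distribution
= ((u')')'·z·(z'+z)+y'   — absorption
= ((u')')'·z+y'   — complement / identity
= u'·z+y'   — double negation

u'·z+y'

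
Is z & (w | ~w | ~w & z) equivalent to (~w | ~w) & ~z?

E1: z & (w | ~w | ~w & z)
    = z & (w | ~w)   [absorption]
    = z   [complement / identity]
E2: (~w | ~w) & ~z
    = ~w & ~z   [idempotence]
These differ: at w=0, z=1, E1 = 1 but E2 = 0.

No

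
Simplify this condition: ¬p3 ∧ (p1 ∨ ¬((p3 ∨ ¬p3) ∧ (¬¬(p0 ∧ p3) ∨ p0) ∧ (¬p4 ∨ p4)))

¬p3 ∧ (p1 ∨ ¬p0)

¬p3 ∧ (p1 ∨ ¬((p3 ∨ ¬p3) ∧ (¬¬(p0 ∧ p3) ∨ p0) ∧ (¬p4 ∨ p4)))
= ¬p3 ∧ (p1 ∨ ¬((¬¬(p0 ∧ p3) ∨ p0) ∧ (¬p4 ∨ p4)))   (complement / identity)
= ¬p3 ∧ (p1 ∨ ¬((p0 ∧ p3 ∨ p0) ∧ (¬p4 ∨ p4)))   (double negation)
= ¬p3 ∧ (p1 ∨ ¬(p0 ∧ p3 ∨ p0))   (complement / identity)
= ¬p3 ∧ (p1 ∨ ¬p0)   (absorption)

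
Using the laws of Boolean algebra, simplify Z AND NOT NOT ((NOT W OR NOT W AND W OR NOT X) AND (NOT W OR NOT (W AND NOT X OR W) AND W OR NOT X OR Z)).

Z AND NOT NOT ((NOT W OR NOT W AND W OR NOT X) AND (NOT W OR NOT (W AND NOT X OR W) AND W OR NOT X OR Z))
= Z AND NOT NOT ((NOT W OR NOT W AND W OR NOT X) AND (NOT W OR NOT W AND W OR NOT X OR Z))   [absorption]
= Z AND NOT NOT (NOT W OR NOT W AND W OR NOT X)   [absorption]
= Z AND NOT NOT (NOT W OR NOT X)   [complement / identity]
= Z AND (NOT W OR NOT X)   [double negation]

Z AND (NOT W OR NOT X)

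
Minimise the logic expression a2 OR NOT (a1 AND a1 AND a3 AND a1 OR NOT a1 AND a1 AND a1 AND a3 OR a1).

a2 OR NOT (a1 AND a1 AND a3 AND a1 OR NOT a1 AND a1 AND a1 AND a3 OR a1)
= a2 OR NOT (a1 AND a1 AND a3 OR a1)   — distribution
= a2 OR NOT (a1 AND a3 OR a1)   — idempotence
= a2 OR NOT a1   — absorption

a2 OR NOT a1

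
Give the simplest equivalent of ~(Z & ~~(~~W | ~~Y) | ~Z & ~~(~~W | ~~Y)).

~(Z & ~~(~~W | ~~Y) | ~Z & ~~(~~W | ~~Y))
= ~~~(~~W | ~~Y)   — distribution
= ~~(~W & ~Y)   — De Morgan
= ~W & ~Y   — double negation

~W & ~Y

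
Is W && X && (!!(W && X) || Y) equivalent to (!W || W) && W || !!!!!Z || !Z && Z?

E1: W && X && (!!(W && X) || Y)
    = W && X && (W && X || Y)   — double negation
    = W && X   — absorption
E2: (!W || W) && W || !!!!!Z || !Z && Z
    = W || !!!!!Z || !Z && Z   — complement / identity
    = W || !!!Z || !Z && Z   — double negation
    = W || !Z || !Z && Z   — double negation
    = W || !Z   — complement / identity
These differ: at W=1, X=0, Y=1, Z=0, E1 = 0 but E2 = 1.

No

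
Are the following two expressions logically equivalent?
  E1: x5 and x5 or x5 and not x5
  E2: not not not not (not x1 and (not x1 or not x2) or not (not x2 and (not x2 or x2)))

E1: x5 and x5 or x5 and not x5
    = x5   — distribution
E2: not not not not (not x1 and (not x1 or not x2) or not (not x2 and (not x2 or x2)))
    = not not (not x1 and (not x1 or not x2) or not (not x2 and (not x2 or x2)))   — double negation
    = not not (not x1 and (not x1 or not x2) or not not x2)   — complement / identity
    = not not (not x1 or not not x2)   — absorption
    = not not (not x1 or x2)   — double negation
    = not x1 or x2   — double negation
These differ: at x1=0, x2=1, x5=0, E1 = 0 but E2 = 1.

No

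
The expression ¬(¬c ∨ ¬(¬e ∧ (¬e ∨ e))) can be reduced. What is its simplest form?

¬(¬c ∨ ¬(¬e ∧ (¬e ∨ e)))
= c ∧ ¬e ∧ (¬e ∨ e)   — De Morgan
= c ∧ ¬e   — complement / identity

c ∧ ¬e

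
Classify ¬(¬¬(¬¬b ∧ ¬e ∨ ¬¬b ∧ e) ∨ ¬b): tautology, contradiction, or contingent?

¬(¬¬(¬¬b ∧ ¬e ∨ ¬¬b ∧ e) ∨ ¬b)
= ¬(¬¬b ∧ ¬e ∨ ¬¬b ∧ e ∨ ¬b)   [double negation]
= ¬(¬¬b ∨ ¬b)   [distribution]
= ¬b ∧ b   [De Morgan]
= False   [complement]

contradiction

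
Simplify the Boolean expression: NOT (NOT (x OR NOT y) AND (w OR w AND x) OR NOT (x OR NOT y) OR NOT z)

NOT (NOT (x OR NOT y) AND (w OR w AND x) OR NOT (x OR NOT y) OR NOT z)
= NOT (NOT (x OR NOT y) AND w OR NOT (x OR NOT y) OR NOT z)   (absorption)
= NOT (NOT (x OR NOT y) OR NOT z)   (absorption)
= (x OR NOT y) AND z   (De Morgan)

(x OR NOT y) AND z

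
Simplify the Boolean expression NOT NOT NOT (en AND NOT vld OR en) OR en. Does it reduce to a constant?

NOT NOT NOT (en AND NOT vld OR en) OR en
= NOT (en AND NOT vld OR en) OR en   — double negation
= NOT en OR en   — absorption
= TRUE   — complement

TRUE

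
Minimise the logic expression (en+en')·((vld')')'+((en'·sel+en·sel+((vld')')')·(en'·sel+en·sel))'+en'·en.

vld'+sel'

(en+en')·((vld')')'+((en'·sel+en·sel+((vld')')')·(en'·sel+en·sel))'+en'·en
= (en+en')·((vld')')'+((en'·sel+en·sel+vld')·(en'·sel+en·sel))'+en'·en   — double negation
= ((vld')')'+((en'·sel+en·sel+vld')·(en'·sel+en·sel))'+en'·en   — complement / identity
= ((vld')')'+(en'·sel+en·sel)'+en'·en   — absorption
= ((vld')')'+(en'·sel+en·sel)'   — complement / identity
= ((vld')')'+sel'   — distribution
= vld'+sel'   — double negation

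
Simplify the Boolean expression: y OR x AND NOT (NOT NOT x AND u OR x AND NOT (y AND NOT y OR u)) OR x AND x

y OR x AND NOT (NOT NOT x AND u OR x AND NOT (y AND NOT y OR u)) OR x AND x
= y OR x AND NOT (NOT NOT x AND u OR x AND NOT u) OR x AND x   [complement / identity]
= y OR x AND NOT (x AND u OR x AND NOT u) OR x AND x   [double negation]
= y OR x AND NOT x OR x AND x   [distribution]
= y OR x   [distribution]

y OR x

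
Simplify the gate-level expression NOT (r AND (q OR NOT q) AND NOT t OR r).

NOT (r AND (q OR NOT q) AND NOT t OR r)
= NOT (r AND NOT t OR r)   (complement / identity)
= NOT r   (absorption)

NOT r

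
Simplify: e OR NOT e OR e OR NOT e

TRUE

e OR NOT e OR e OR NOT e
= e OR NOT e   (idempotence)
= TRUE   (complement)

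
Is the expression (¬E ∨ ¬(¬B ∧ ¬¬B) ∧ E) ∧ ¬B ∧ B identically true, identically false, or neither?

identically false

(¬E ∨ ¬(¬B ∧ ¬¬B) ∧ E) ∧ ¬B ∧ B
= (¬E ∨ (B ∨ ¬B) ∧ E) ∧ ¬B ∧ B   [De Morgan]
= (¬E ∨ E) ∧ ¬B ∧ B   [complement / identity]
= ¬B ∧ B   [complement / identity]
= False   [complement]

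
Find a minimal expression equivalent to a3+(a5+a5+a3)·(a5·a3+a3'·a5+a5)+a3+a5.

a3+a5

a3+(a5+a5+a3)·(a5·a3+a3'·a5+a5)+a3+a5
= a3+(a5+a5+a3)·(a5+a5)+a3+a5   — distribution
= a3+(a5+a3)·(a5+a5)+a3+a5   — idempotence
= a3+(a5+a3)·a5+a3+a5   — idempotence
= a3+a5+a3+a5   — absorption
= a3+a5   — idempotence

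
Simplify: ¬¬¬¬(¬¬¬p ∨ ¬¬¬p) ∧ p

False

¬¬¬¬(¬¬¬p ∨ ¬¬¬p) ∧ p
= ¬¬¬¬¬¬¬p ∧ p   — idempotence
= ¬¬¬¬¬p ∧ p   — double negation
= ¬¬¬p ∧ p   — double negation
= ¬p ∧ p   — double negation
= False   — complement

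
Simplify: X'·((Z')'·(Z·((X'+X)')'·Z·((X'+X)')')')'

X'

X'·((Z')'·(Z·((X'+X)')'·Z·((X'+X)')')')'
= X'·((Z')'·(Z·((X'+X)')')')'   [idempotence]
= X'·(Z'+Z·((X'+X)')')   [De Morgan]
= X'·(Z'+Z·(X'+X))   [double negation]
= X'·(Z'+Z)   [complement / identity]
= X'   [complement / identity]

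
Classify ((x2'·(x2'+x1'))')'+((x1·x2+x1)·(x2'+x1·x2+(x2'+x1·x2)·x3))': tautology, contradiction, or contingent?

contingent

((x2'·(x2'+x1'))')'+((x1·x2+x1)·(x2'+x1·x2+(x2'+x1·x2)·x3))'
= ((x2'·(x2'+x1'))')'+((x1·x2+x1)·(x2'+x1·x2))'   — absorption
= ((x2')')'+((x1·x2+x1)·(x2'+x1·x2))'   — absorption
= ((x2')')'+(x1·x2'+x1·x2)'   — distribution
= x2'+(x1·x2'+x1·x2)'   — double negation
= x2'+x1'   — distribution
This depends on x1, x2, so it is not a constant.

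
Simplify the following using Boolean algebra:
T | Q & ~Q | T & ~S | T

T

T | Q & ~Q | T & ~S | T
= T | T & ~S | T   — complement / identity
= T | T   — absorption
= T   — idempotence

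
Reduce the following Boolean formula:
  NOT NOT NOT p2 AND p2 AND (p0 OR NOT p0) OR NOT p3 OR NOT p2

NOT p3 OR NOT p2

NOT NOT NOT p2 AND p2 AND (p0 OR NOT p0) OR NOT p3 OR NOT p2
= NOT NOT NOT p2 AND p2 OR NOT p3 OR NOT p2   (complement / identity)
= NOT p2 AND p2 OR NOT p3 OR NOT p2   (double negation)
= NOT p3 OR NOT p2   (complement / identity)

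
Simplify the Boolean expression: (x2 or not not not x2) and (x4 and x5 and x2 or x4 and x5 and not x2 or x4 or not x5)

x4 or not x5

(x2 or not not not x2) and (x4 and x5 and x2 or x4 and x5 and not x2 or x4 or not x5)
= (x2 or not not not x2) and (x4 and x5 or x4 or not x5)   [distribution]
= (x2 or not not not x2) and (x4 or not x5)   [absorption]
= (x2 or not x2) and (x4 or not x5)   [double negation]
= x4 or not x5   [complement / identity]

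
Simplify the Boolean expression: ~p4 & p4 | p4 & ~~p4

~p4 & p4 | p4 & ~~p4
= ~p4 & p4 | p4 & p4   (double negation)
= p4   (distribution)

p4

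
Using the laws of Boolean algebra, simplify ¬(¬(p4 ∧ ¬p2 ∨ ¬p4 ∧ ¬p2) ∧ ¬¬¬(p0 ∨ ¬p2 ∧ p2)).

¬(¬(p4 ∧ ¬p2 ∨ ¬p4 ∧ ¬p2) ∧ ¬¬¬(p0 ∨ ¬p2 ∧ p2))
= ¬(¬(p4 ∧ ¬p2 ∨ ¬p4 ∧ ¬p2) ∧ ¬(p0 ∨ ¬p2 ∧ p2))   — double negation
= p4 ∧ ¬p2 ∨ ¬p4 ∧ ¬p2 ∨ p0 ∨ ¬p2 ∧ p2   — De Morgan
= ¬p2 ∨ p0 ∨ ¬p2 ∧ p2   — distribution
= ¬p2 ∨ p0   — complement / identity

¬p2 ∨ p0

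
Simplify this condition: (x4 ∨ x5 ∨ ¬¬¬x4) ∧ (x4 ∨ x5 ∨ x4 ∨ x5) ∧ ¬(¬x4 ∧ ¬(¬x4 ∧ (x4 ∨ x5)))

(x4 ∨ x5 ∨ ¬¬¬x4) ∧ (x4 ∨ x5 ∨ x4 ∨ x5) ∧ ¬(¬x4 ∧ ¬(¬x4 ∧ (x4 ∨ x5)))
= (x4 ∨ x5 ∨ ¬¬¬x4) ∧ (x4 ∨ x5 ∨ x4 ∨ x5) ∧ (x4 ∨ ¬x4 ∧ (x4 ∨ x5))   (De Morgan)
= (x4 ∨ x5 ∨ ¬x4) ∧ (x4 ∨ x5 ∨ x4 ∨ x5) ∧ (x4 ∨ ¬x4 ∧ (x4 ∨ x5))   (double negation)
= (¬x4 ∧ (x4 ∨ x5) ∨ x4 ∨ x5) ∧ (x4 ∨ ¬x4 ∧ (x4 ∨ x5))   (distribution)
= ¬x4 ∧ (x4 ∨ x5) ∨ (x4 ∨ x5) ∧ x4   (distribution)
= x4 ∨ x5   (distribution)

x4 ∨ x5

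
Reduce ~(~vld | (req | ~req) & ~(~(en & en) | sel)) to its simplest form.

vld & (~en | sel)

~(~vld | (req | ~req) & ~(~(en & en) | sel))
= ~(~vld | (req | ~req) & ~(~en | sel))   [idempotence]
= ~(~vld | ~(~en | sel))   [complement / identity]
= vld & (~en | sel)   [De Morgan]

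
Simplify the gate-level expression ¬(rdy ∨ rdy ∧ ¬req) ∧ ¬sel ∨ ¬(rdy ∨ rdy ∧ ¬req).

¬rdy

¬(rdy ∨ rdy ∧ ¬req) ∧ ¬sel ∨ ¬(rdy ∨ rdy ∧ ¬req)
= ¬(rdy ∨ rdy ∧ ¬req)   (absorption)
= ¬rdy   (absorption)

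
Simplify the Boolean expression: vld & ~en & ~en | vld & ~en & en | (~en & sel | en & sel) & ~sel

vld & ~en & ~en | vld & ~en & en | (~en & sel | en & sel) & ~sel
= vld & ~en | (~en & sel | en & sel) & ~sel   — distribution
= vld & ~en | sel & ~sel   — distribution
= vld & ~en   — complement / identity

vld & ~en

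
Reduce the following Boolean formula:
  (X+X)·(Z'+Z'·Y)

(X+X)·(Z'+Z'·Y)
= (X+X)·Z'   (absorption)
= X·Z'   (idempotence)

X·Z'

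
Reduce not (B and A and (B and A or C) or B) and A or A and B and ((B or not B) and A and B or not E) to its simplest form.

A

not (B and A and (B and A or C) or B) and A or A and B and ((B or not B) and A and B or not E)
= not (B and A and (B and A or C) or B) and A or A and B and (A and B or not E)   [complement / identity]
= not (B and A or B) and A or A and B and (A and B or not E)   [absorption]
= not B and A or A and B and (A and B or not E)   [absorption]
= not B and A or A and B   [absorption]
= A   [distribution]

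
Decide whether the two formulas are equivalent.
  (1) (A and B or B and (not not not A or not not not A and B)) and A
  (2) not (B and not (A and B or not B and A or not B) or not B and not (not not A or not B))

E1: (A and B or B and (not not not A or not not not A and B)) and A
    = (A and B or B and not not not A) and A
    = (A and B or B and not A) and A
    = B and A
E2: not (B and not (A and B or not B and A or not B) or not B and not (not not A or not B))
    = not (B and not (A or not B) or not B and not (not not A or not B))
    = not (B and not (A or not B) or not B and not (A or not B))
    = not not (A or not B)
    = A or not B
These differ: at A=0, B=0, E1 = 0 but E2 = 1.

No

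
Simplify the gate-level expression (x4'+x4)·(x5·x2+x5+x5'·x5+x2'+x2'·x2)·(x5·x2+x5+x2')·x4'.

(x4'+x4)·(x5·x2+x5+x5'·x5+x2'+x2'·x2)·(x5·x2+x5+x2')·x4'
= (x4'+x4)·(x5·x2+x5+x5'·x5+x2')·(x5·x2+x5+x2')·x4'   [complement / identity]
= (x4'+x4)·(x5·x2+x5+(x5'·x5+x2')·x2')·x4'   [distribution]
= (x4'+x4)·(x5+(x5'·x5+x2')·x2')·x4'   [absorption]
= (x5+(x5'·x5+x2')·x2')·x4'   [complement / identity]
= (x5+x2'·x2')·x4'   [complement / identity]
= (x5+x2')·x4'   [idempotence]

(x5+x2')·x4'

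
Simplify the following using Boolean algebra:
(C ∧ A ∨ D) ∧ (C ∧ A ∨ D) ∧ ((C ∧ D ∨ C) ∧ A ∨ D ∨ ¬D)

(C ∧ A ∨ D) ∧ (C ∧ A ∨ D) ∧ ((C ∧ D ∨ C) ∧ A ∨ D ∨ ¬D)
= (C ∧ A ∨ D) ∧ ((C ∧ D ∨ C) ∧ A ∨ D ∨ ¬D)   — idempotence
= (C ∧ A ∨ D) ∧ (C ∧ A ∨ D ∨ ¬D)   — absorption
= C ∧ A ∨ D   — absorption

C ∧ A ∨ D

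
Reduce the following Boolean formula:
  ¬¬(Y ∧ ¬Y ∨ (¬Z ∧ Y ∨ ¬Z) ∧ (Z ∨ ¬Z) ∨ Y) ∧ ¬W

(¬Z ∨ Y) ∧ ¬W

¬¬(Y ∧ ¬Y ∨ (¬Z ∧ Y ∨ ¬Z) ∧ (Z ∨ ¬Z) ∨ Y) ∧ ¬W
= ¬¬(Y ∧ ¬Y ∨ ¬Z ∧ Y ∨ ¬Z ∨ Y) ∧ ¬W   — complement / identity
= ¬¬(Y ∧ ¬Y ∨ ¬Z ∨ Y) ∧ ¬W   — absorption
= ¬¬(¬Z ∨ Y) ∧ ¬W   — complement / identity
= (¬Z ∨ Y) ∧ ¬W   — double negation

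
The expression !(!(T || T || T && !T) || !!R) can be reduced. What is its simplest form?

!(!(T || T || T && !T) || !!R)
= !(!(T || T) || !!R)
= (T || T) && !R
= T && !R

T && !R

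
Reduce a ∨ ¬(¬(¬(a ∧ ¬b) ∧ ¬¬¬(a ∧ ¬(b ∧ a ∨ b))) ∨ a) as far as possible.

a ∨ ¬(¬(¬(a ∧ ¬b) ∧ ¬¬¬(a ∧ ¬(b ∧ a ∨ b))) ∨ a)
= a ∨ ¬(a ∧ ¬b ∨ ¬¬(a ∧ ¬(b ∧ a ∨ b)) ∨ a)   [De Morgan]
= a ∨ ¬(a ∧ ¬b ∨ ¬¬(a ∧ ¬b) ∨ a)   [absorption]
= a ∨ ¬(a ∧ ¬b ∨ a ∧ ¬b ∨ a)   [double negation]
= a ∨ ¬(a ∧ ¬b ∨ a)   [idempotence]
= a ∨ ¬a   [absorption]
= True   [complement]

True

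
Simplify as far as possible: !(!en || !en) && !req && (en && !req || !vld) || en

en

!(!en || !en) && !req && (en && !req || !vld) || en
= en && en && !req && (en && !req || !vld) || en   (De Morgan)
= en && !req && (en && !req || !vld) || en   (idempotence)
= en && !req || en   (absorption)
= en   (absorption)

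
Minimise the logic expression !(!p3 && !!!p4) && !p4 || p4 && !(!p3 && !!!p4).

p3 || p4

!(!p3 && !!!p4) && !p4 || p4 && !(!p3 && !!!p4)
= !(!p3 && !!!p4)
= p3 || !!p4
= p3 || p4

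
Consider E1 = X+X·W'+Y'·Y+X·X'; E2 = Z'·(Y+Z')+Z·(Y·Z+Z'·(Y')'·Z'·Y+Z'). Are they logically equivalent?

No

E1: X+X·W'+Y'·Y+X·X'
    = X+Y'·Y+X·X'   (absorption)
    = X+X·X'   (complement / identity)
    = X   (complement / identity)
E2: Z'·(Y+Z')+Z·(Y·Z+Z'·(Y')'·Z'·Y+Z')
    = Z'·(Y+Z')+Z·(Y·Z+Z'·Y·Z'·Y+Z')   (double negation)
    = Z'·(Y+Z')+Z·(Y·Z+Z'·Y+Z')   (idempotence)
    = Z'·(Y+Z')+Z·(Y+Z')   (distribution)
    = Y+Z'   (distribution)
These differ: at W=0, X=0, Y=0, Z=0, E1 = 0 but E2 = 1.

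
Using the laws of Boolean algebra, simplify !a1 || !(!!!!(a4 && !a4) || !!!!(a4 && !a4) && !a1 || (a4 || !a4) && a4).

!a1 || !(!!!!(a4 && !a4) || !!!!(a4 && !a4) && !a1 || (a4 || !a4) && a4)
= !a1 || !(!!!!(a4 && !a4) || (a4 || !a4) && a4)   — absorption
= !a1 || !(!!(a4 && !a4) || (a4 || !a4) && a4)   — double negation
= !a1 || !(!!(a4 && !a4) || a4)   — complement / identity
= !a1 || !(a4 && !a4 || a4)   — double negation
= !a1 || !a4   — complement / identity

!a1 || !a4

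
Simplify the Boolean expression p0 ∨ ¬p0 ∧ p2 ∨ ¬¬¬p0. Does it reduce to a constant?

True

p0 ∨ ¬p0 ∧ p2 ∨ ¬¬¬p0
= p0 ∨ ¬p0 ∧ p2 ∨ ¬p0
= p0 ∨ ¬p0
= True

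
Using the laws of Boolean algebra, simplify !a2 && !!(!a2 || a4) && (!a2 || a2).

!a2

!a2 && !!(!a2 || a4) && (!a2 || a2)
= !a2 && !!(!a2 || a4)   — complement / identity
= !a2 && (!a2 || a4)   — double negation
= !a2   — absorption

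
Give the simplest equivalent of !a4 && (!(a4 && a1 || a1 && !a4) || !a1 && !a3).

!a4 && !a1

!a4 && (!(a4 && a1 || a1 && !a4) || !a1 && !a3)
= !a4 && (!a1 || !a1 && !a3)
= !a4 && !a1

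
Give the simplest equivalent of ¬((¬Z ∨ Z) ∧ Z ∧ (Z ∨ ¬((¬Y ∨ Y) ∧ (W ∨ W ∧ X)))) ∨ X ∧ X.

¬((¬Z ∨ Z) ∧ Z ∧ (Z ∨ ¬((¬Y ∨ Y) ∧ (W ∨ W ∧ X)))) ∨ X ∧ X
= ¬(Z ∧ (Z ∨ ¬((¬Y ∨ Y) ∧ (W ∨ W ∧ X)))) ∨ X ∧ X   [complement / identity]
= ¬(Z ∧ (Z ∨ ¬(W ∨ W ∧ X))) ∨ X ∧ X   [complement / identity]
= ¬(Z ∧ (Z ∨ ¬(W ∨ W ∧ X))) ∨ X   [idempotence]
= ¬(Z ∧ (Z ∨ ¬W)) ∨ X   [absorption]
= ¬Z ∨ X   [absorption]

¬Z ∨ X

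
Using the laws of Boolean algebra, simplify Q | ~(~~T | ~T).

Q | ~(~~T | ~T)
= Q | ~T & T
= Q

Q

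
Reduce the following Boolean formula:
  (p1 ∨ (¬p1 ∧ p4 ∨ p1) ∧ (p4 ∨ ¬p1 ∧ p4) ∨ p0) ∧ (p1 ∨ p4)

(p1 ∨ (¬p1 ∧ p4 ∨ p1) ∧ (p4 ∨ ¬p1 ∧ p4) ∨ p0) ∧ (p1 ∨ p4)
= (p1 ∨ ¬p1 ∧ p4 ∨ p1 ∧ p4 ∨ p0) ∧ (p1 ∨ p4)   (distribution)
= (p1 ∨ p4 ∨ p0) ∧ (p1 ∨ p4)   (distribution)
= p1 ∨ p4   (absorption)

p1 ∨ p4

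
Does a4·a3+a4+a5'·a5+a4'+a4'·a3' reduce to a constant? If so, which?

yes, True

a4·a3+a4+a5'·a5+a4'+a4'·a3'
= a4·a3+a4+a4'+a4'·a3'   (complement / identity)
= a4+a4'+a4'·a3'   (absorption)
= a4+a4'   (absorption)
= 1   (complement)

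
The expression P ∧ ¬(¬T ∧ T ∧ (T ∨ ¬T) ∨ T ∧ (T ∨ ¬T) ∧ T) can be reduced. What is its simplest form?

P ∧ ¬(¬T ∧ T ∧ (T ∨ ¬T) ∨ T ∧ (T ∨ ¬T) ∧ T)
= P ∧ ¬(T ∧ (T ∨ ¬T))   — distribution
= P ∧ ¬T   — complement / identity

P ∧ ¬T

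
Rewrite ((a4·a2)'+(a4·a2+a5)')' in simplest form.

a4·a2

((a4·a2)'+(a4·a2+a5)')'
= a4·a2·(a4·a2+a5)   [De Morgan]
= a4·a2   [absorption]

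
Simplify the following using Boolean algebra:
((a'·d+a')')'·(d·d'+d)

a'·d

((a'·d+a')')'·(d·d'+d)
= ((a'·d+a')')'·d   [complement / identity]
= ((a')')'·d   [absorption]
= a'·d   [double negation]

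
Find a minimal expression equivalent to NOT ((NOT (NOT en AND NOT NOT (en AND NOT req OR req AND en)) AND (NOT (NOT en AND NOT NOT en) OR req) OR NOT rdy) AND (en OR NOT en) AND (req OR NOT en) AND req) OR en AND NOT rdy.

NOT req OR en AND NOT rdy

NOT ((NOT (NOT en AND NOT NOT (en AND NOT req OR req AND en)) AND (NOT (NOT en AND NOT NOT en) OR req) OR NOT rdy) AND (en OR NOT en) AND (req OR NOT en) AND req) OR en AND NOT rdy
= NOT ((NOT (NOT en AND NOT NOT en) AND (NOT (NOT en AND NOT NOT en) OR req) OR NOT rdy) AND (en OR NOT en) AND (req OR NOT en) AND req) OR en AND NOT rdy   — distribution
= NOT ((NOT (NOT en AND NOT NOT en) OR NOT rdy) AND (en OR NOT en) AND (req OR NOT en) AND req) OR en AND NOT rdy   — absorption
= NOT ((en OR NOT en OR NOT rdy) AND (en OR NOT en) AND (req OR NOT en) AND req) OR en AND NOT rdy   — De Morgan
= NOT ((en OR NOT en) AND (req OR NOT en) AND req) OR en AND NOT rdy   — absorption
= NOT ((req OR NOT en) AND req) OR en AND NOT rdy   — complement / identity
= NOT req OR en AND NOT rdy   — absorption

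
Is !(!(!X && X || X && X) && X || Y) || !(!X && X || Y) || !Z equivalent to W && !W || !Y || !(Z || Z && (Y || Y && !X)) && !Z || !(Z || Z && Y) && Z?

E1: !(!(!X && X || X && X) && X || Y) || !(!X && X || Y) || !Z
    = !(!X && X || Y) || !(!X && X || Y) || !Z   — distribution
    = !(!X && X || Y) || !Z   — idempotence
    = !Y || !Z   — complement / identity
E2: W && !W || !Y || !(Z || Z && (Y || Y && !X)) && !Z || !(Z || Z && Y) && Z
    = W && !W || !Y || !(Z || Z && Y) && !Z || !(Z || Z && Y) && Z   — absorption
    = W && !W || !Y || !(Z || Z && Y)   — distribution
    = !Y || !(Z || Z && Y)   — complement / identity
    = !Y || !Z   — absorption
Both reduce to !Y || !Z, so they are equivalent.

Yes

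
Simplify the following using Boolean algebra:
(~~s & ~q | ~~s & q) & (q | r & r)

(~~s & ~q | ~~s & q) & (q | r & r)
= ~~s & (q | r & r)   [distribution]
= s & (q | r & r)   [double negation]
= s & (q | r)   [idempotence]

s & (q | r)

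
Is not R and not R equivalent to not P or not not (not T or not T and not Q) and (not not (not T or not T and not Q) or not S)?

No

E1: not R and not R
    = not R
E2: not P or not not (not T or not T and not Q) and (not not (not T or not T and not Q) or not S)
    = not P or not not (not T or not T and not Q)
    = not P or not not not T
    = not P or not T
These differ: at P=0, Q=0, R=1, S=0, T=0, E1 = 0 but E2 = 1.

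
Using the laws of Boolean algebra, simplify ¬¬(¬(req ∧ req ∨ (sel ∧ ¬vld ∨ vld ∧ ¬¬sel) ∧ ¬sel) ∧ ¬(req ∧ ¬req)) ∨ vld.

¬¬(¬(req ∧ req ∨ (sel ∧ ¬vld ∨ vld ∧ ¬¬sel) ∧ ¬sel) ∧ ¬(req ∧ ¬req)) ∨ vld
= ¬¬(¬(req ∧ req ∨ (sel ∧ ¬vld ∨ vld ∧ sel) ∧ ¬sel) ∧ ¬(req ∧ ¬req)) ∨ vld
= ¬(req ∧ req ∨ (sel ∧ ¬vld ∨ vld ∧ sel) ∧ ¬sel ∨ req ∧ ¬req) ∨ vld
= ¬(req ∧ req ∨ sel ∧ ¬sel ∨ req ∧ ¬req) ∨ vld
= ¬(req ∧ req ∨ req ∧ ¬req) ∨ vld
= ¬req ∨ vld

¬req ∨ vld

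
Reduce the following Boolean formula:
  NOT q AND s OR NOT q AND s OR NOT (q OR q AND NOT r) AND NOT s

NOT q AND s OR NOT q AND s OR NOT (q OR q AND NOT r) AND NOT s
= NOT q AND s OR NOT (q OR q AND NOT r) AND NOT s   [idempotence]
= NOT q AND s OR NOT q AND NOT s   [absorption]
= NOT q   [distribution]

NOT q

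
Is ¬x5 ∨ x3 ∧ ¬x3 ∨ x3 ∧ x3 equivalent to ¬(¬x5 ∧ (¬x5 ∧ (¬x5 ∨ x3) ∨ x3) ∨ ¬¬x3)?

No

E1: ¬x5 ∨ x3 ∧ ¬x3 ∨ x3 ∧ x3
    = ¬x5 ∨ x3   (distribution)
E2: ¬(¬x5 ∧ (¬x5 ∧ (¬x5 ∨ x3) ∨ x3) ∨ ¬¬x3)
    = ¬(¬x5 ∧ (¬x5 ∨ x3) ∨ ¬¬x3)   (absorption)
    = ¬(¬x5 ∨ ¬¬x3)   (absorption)
    = x5 ∧ ¬x3   (De Morgan)
These differ: at x3=1, x5=0, E1 = 1 but E2 = 0.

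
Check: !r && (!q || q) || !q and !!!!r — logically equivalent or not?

E1: !r && (!q || q) || !q
    = !r || !q   (complement / identity)
E2: !!!!r
    = !!r   (double negation)
    = r   (double negation)
These differ: at q=1, r=0, E1 = 1 but E2 = 0.

No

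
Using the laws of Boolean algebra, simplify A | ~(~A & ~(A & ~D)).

A

A | ~(~A & ~(A & ~D))
= A | A | A & ~D
= A | A
= A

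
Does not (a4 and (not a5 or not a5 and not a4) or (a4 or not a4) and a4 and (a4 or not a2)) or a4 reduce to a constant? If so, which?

not (a4 and (not a5 or not a5 and not a4) or (a4 or not a4) and a4 and (a4 or not a2)) or a4
= not (a4 and (not a5 or not a5 and not a4) or a4 and (a4 or not a2)) or a4   (complement / identity)
= not (a4 and (not a5 or not a5 and not a4) or a4) or a4   (absorption)
= not (a4 and not a5 or a4) or a4   (absorption)
= not a4 or a4   (absorption)
= True   (complement)

yes, True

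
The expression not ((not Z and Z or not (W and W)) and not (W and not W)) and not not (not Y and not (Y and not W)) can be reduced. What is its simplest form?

not ((not Z and Z or not (W and W)) and not (W and not W)) and not not (not Y and not (Y and not W))
= not ((not Z and Z or not (W and W)) and not (W and not W)) and not (Y or Y and not W)   [De Morgan]
= not (not (W and W) and not (W and not W)) and not (Y or Y and not W)   [complement / identity]
= (W and W or W and not W) and not (Y or Y and not W)   [De Morgan]
= W and not (Y or Y and not W)   [distribution]
= W and not Y   [absorption]

W and not Y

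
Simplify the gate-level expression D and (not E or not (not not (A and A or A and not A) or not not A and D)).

D and (not E or not A)

D and (not E or not (not not (A and A or A and not A) or not not A and D))
= D and (not E or not (not not A or not not A and D))
= D and (not E or not not not A)
= D and (not E or not A)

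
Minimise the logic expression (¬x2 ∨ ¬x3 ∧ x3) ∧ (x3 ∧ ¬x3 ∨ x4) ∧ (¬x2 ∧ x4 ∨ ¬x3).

¬x2 ∧ x4

(¬x2 ∨ ¬x3 ∧ x3) ∧ (x3 ∧ ¬x3 ∨ x4) ∧ (¬x2 ∧ x4 ∨ ¬x3)
= ¬x2 ∧ (x3 ∧ ¬x3 ∨ x4) ∧ (¬x2 ∧ x4 ∨ ¬x3)   (complement / identity)
= ¬x2 ∧ x4 ∧ (¬x2 ∧ x4 ∨ ¬x3)   (complement / identity)
= ¬x2 ∧ x4   (absorption)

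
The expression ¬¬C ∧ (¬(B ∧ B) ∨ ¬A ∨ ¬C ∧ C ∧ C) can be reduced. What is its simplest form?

¬¬C ∧ (¬(B ∧ B) ∨ ¬A ∨ ¬C ∧ C ∧ C)
= ¬¬C ∧ (¬(B ∧ B) ∨ ¬A ∨ ¬C ∧ C)   [idempotence]
= ¬¬C ∧ (¬B ∨ ¬A ∨ ¬C ∧ C)   [idempotence]
= C ∧ (¬B ∨ ¬A ∨ ¬C ∧ C)   [double negation]
= C ∧ (¬B ∨ ¬A)   [complement / identity]

C ∧ (¬B ∨ ¬A)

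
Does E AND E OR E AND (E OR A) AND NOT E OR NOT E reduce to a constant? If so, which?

yes, True

E AND E OR E AND (E OR A) AND NOT E OR NOT E
= E AND E OR E AND NOT E OR NOT E   (absorption)
= E OR NOT E   (distribution)
= TRUE   (complement)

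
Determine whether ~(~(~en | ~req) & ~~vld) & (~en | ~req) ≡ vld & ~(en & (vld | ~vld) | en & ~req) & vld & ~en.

No

E1: ~(~(~en | ~req) & ~~vld) & (~en | ~req)
    = (~en | ~req | ~vld) & (~en | ~req)   (De Morgan)
    = ~en | ~req   (absorption)
E2: vld & ~(en & (vld | ~vld) | en & ~req) & vld & ~en
    = vld & ~(en | en & ~req) & vld & ~en   (complement / identity)
    = vld & ~en & vld & ~en   (absorption)
    = vld & ~en   (idempotence)
These differ: at en=1, req=0, vld=0, E1 = 1 but E2 = 0.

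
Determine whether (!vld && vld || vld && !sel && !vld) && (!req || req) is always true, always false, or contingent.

always false

(!vld && vld || vld && !sel && !vld) && (!req || req)
= !vld && (vld || vld && !sel) && (!req || req)   [distribution]
= !vld && (vld || vld && !sel)   [complement / identity]
= !vld && vld   [absorption]
= false   [complement]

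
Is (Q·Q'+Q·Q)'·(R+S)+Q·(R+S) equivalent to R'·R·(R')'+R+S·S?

Yes

E1: (Q·Q'+Q·Q)'·(R+S)+Q·(R+S)
    = Q'·(R+S)+Q·(R+S)
    = R+S
E2: R'·R·(R')'+R+S·S
    = R'·R·R+R+S·S
    = R'·R+R+S·S
    = R+S·S
    = R+S
Both reduce to R+S, so they are equivalent.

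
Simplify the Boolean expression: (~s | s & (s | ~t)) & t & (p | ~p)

(~s | s & (s | ~t)) & t & (p | ~p)
= (~s | s) & t & (p | ~p)   — absorption
= (~s | s) & t   — complement / identity
= t   — complement / identity

t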